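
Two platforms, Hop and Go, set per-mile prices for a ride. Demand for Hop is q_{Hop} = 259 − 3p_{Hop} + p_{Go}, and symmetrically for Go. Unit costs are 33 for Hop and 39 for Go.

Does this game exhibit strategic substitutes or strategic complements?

strategic complements

Hop's profit: π = (p_{Hop} − 33)(259 − 3p_{Hop} + p_{Go}).
∂π/∂p_{Hop} = 358 − 6p_{Hop} + p_{Go} = 0 ⇒ p_{Hop} = 179/3 + (1/6)p_{Go}.
The best-response slope dp_{Hop}/dp_{Go} = 1/6 > 0: the reaction function is upward-sloping, so the choices are strategic complements.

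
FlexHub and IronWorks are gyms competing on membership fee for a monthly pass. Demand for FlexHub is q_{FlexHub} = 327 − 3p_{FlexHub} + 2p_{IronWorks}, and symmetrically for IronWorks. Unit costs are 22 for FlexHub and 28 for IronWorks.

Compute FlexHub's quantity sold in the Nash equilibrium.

FlexHub's profit: π = (p_{FlexHub} − 22)(327 − 3p_{FlexHub} + 2p_{IronWorks}).
∂π/∂p_{FlexHub} = 393 − 6p_{FlexHub} + 2p_{IronWorks} = 0 ⇒ p_{FlexHub} = 65.5 + (1/3)p_{IronWorks}.
Similarly p_{IronWorks} = 68.5 + (1/3)p_{FlexHub}.
Plugging p_{IronWorks} into FlexHub's best response: p_{FlexHub} = 65.5 + (1/3)(68.5 + (1/3)p_{FlexHub}) ⇒ (8/9)p_{FlexHub} = 265/3, so p_{FlexHub} = 99.375.
Then p_{IronWorks} = 68.5 + (1/3)·99.375 = 101.625.
q_{FlexHub} = 327 − 3·99.375 + 2·101.625 = 232.125.

232.125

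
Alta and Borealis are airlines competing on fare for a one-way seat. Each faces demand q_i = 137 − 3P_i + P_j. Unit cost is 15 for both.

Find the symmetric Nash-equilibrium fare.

36.4

Alta's profit: π = (P_{Alta} − 15)(137 − 3P_{Alta} + P_{Borealis}).
∂π/∂P_{Alta} = 182 − 6P_{Alta} + P_{Borealis} = 0 ⇒ P_{Alta} = 91/3 + (1/6)P_{Borealis}.
The game is symmetric, so in equilibrium P_{Borealis} = P_{Alta}: the reaction function gives (5/6)P_{Alta} = 91/3, hence P_{Alta} = 36.4.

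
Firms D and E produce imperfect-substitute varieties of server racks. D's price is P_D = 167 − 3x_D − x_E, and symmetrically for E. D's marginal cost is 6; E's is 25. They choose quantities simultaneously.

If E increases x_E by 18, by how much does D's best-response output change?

Firm D's profit: π = x_D(167 − 3x_D − x_E) − 6x_D.
∂π/∂x_D = 161 − 6x_D − x_E = 0 ⇒ x_D = 161/6 − (1/6)x_E.
The reaction-function slope is −1/6, so an 18-unit rise in x_E moves x_D by −1/6 × 18 = −3. D's best response falls — the actions are strategic substitutes.

-3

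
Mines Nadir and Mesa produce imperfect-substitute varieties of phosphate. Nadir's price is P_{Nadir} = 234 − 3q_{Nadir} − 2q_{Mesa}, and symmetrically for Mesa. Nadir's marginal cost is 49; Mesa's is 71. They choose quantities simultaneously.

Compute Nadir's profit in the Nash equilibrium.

1800.75

Mine Nadir's profit: π = q_{Nadir}(234 − 3q_{Nadir} − 2q_{Mesa}) − 49q_{Nadir}.
∂π/∂q_{Nadir} = 185 − 6q_{Nadir} − 2q_{Mesa} = 0 ⇒ q_{Nadir} = 185/6 − (1/3)q_{Mesa}.
Similarly q_{Mesa} = 163/6 − (1/3)q_{Nadir}.
Substituting the second reaction function into the first: q_{Nadir} = 185/6 − (1/3)(163/6 − (1/3)q_{Nadir}), which gives (8/9)q_{Nadir} = 196/9 ⇒ q_{Nadir} = 24.5.
Then q_{Mesa} = 163/6 − (1/3)·24.5 = 19.
P_{Nadir} = 234 − 3·24.5 − 2·19 = 122.5.
Profit = (122.5 − 49)·24.5 = 1800.75.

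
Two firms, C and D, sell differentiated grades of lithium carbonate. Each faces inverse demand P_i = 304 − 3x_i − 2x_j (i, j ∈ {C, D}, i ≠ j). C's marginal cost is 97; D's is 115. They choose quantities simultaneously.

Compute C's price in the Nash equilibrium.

Firm C's profit: π = x_C(304 − 3x_C − 2x_D) − 97x_C.
∂π/∂x_C = 207 − 6x_C − 2x_D = 0 ⇒ x_C = 34.5 − (1/3)x_D.
Similarly x_D = 31.5 − (1/3)x_C.
Plugging x_D into C's best response: x_C = 34.5 − (1/3)(31.5 − (1/3)x_C) ⇒ (8/9)x_C = 24, so x_C = 27.
Then x_D = 31.5 − (1/3)·27 = 22.5.
P_C = 304 − 3·27 − 2·22.5 = 178.

178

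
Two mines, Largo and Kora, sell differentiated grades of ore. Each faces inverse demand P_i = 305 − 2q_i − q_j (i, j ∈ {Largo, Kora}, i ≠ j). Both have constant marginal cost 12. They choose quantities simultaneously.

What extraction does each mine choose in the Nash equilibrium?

Mine Largo's profit: π = q_{Largo}(305 − 2q_{Largo} − q_{Kora}) − 12q_{Largo}.
∂π/∂q_{Largo} = 293 − 4q_{Largo} − q_{Kora} = 0 ⇒ q_{Largo} = 73.25 − 0.25q_{Kora}.
Setting q_{Largo} = q_{Kora} in the reaction function: q_{Largo} = 73.25 − 0.25q_{Largo}, so q_{Largo} = 73.25 / 1.25 = 58.6.

58.6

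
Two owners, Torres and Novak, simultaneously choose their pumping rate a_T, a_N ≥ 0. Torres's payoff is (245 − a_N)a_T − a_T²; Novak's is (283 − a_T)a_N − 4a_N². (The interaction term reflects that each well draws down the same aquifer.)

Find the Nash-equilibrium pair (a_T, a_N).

Expanding Torres's payoff: 245a_T − a_Na_T − a_T².
∂π/∂a_T = 245 − a_N − 2a_T = 0, so a_T = 122.5 − 0.5a_N.
Likewise for Novak: a_N = 35.375 − 0.125a_T.
Substituting the second reaction function into the first: a_T = 122.5 − 0.5(35.375 − 0.125a_T), which gives 0.9375a_T = 104.8125 ⇒ a_T = 111.8.
Then a_N = 35.375 − 0.125·111.8 = 21.4.

111.8, 21.4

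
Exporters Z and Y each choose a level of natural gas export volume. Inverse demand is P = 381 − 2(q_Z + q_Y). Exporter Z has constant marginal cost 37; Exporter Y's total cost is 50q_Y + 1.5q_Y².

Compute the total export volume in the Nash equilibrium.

Exporter Z's profit: π = q_Z(381 − 2(q_Z + q_Y)) − 37q_Z.
∂π/∂q_Z = 344 − 4q_Z − 2q_Y = 0, so q_Z = 86 − 0.5q_Y.
For Y: ∂π/∂q_Y = 331 − 7q_Y − 2q_Z = 0 ⇒ q_Y = 331/7 − (2/7)q_Z.
Solving the two reaction functions simultaneously: (1 − (−0.5)(−2/7))q_Z = 86 − 0.5·(331/7), so (6/7)q_Z = 873/14 and q_Z = 72.75.
Then q_Y = 331/7 − (2/7)·72.75 = 26.5.
Total export volume: 72.75 + 26.5 = 99.25.

99.25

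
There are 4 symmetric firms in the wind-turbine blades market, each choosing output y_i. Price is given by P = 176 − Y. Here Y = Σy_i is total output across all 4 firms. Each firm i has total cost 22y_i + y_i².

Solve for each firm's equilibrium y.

A representative firm's profit is π_i = y_i(176 − Y) − 22y_i − y_i², with Y = y_i + Σ_{j≠i} y_j.
First-order condition: 154 − 4y_i − Σ_{j≠i} y_j = 0.
With identical firms, set every y_j = y: then 154 − 4y − 3y = 0, i.e. y = 154/7 = 22.

22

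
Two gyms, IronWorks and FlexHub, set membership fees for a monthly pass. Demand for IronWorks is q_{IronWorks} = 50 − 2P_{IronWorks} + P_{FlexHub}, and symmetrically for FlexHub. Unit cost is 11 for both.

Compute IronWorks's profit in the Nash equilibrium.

338

IronWorks's profit: π = (P_{IronWorks} − 11)(50 − 2P_{IronWorks} + P_{FlexHub}).
∂π/∂P_{IronWorks} = 72 − 4P_{IronWorks} + P_{FlexHub} = 0 ⇒ P_{IronWorks} = 18 + 0.25P_{FlexHub}.
The game is symmetric, so in equilibrium P_{FlexHub} = P_{IronWorks}: the reaction function gives 0.75P_{IronWorks} = 18, hence P_{IronWorks} = 24.
q_{IronWorks} = 50 − 2·24 + 24 = 26.
Profit = (24 − 11)·26 = 338.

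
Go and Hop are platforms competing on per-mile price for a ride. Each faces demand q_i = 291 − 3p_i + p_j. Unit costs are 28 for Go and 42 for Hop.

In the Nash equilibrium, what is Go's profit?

6969.72

Go's profit: π = (p_{Go} − 28)(291 − 3p_{Go} + p_{Hop}).
∂π/∂p_{Go} = 375 − 6p_{Go} + p_{Hop} = 0 ⇒ p_{Go} = 62.5 + (1/6)p_{Hop}.
Similarly p_{Hop} = 69.5 + (1/6)p_{Go}.
Substituting the second reaction function into the first: p_{Go} = 62.5 + (1/6)(69.5 + (1/6)p_{Go}), which gives (35/36)p_{Go} = 889/12 ⇒ p_{Go} = 76.2.
Then p_{Hop} = 69.5 + (1/6)·76.2 = 82.2.
q_{Go} = 291 − 3·76.2 + 82.2 = 144.6.
Profit = (76.2 − 28)·144.6 = 6969.72.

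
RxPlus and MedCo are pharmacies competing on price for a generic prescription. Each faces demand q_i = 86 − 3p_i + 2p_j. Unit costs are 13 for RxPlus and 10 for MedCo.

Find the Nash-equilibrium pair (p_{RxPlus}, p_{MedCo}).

RxPlus's profit: π = (p_{RxPlus} − 13)(86 − 3p_{RxPlus} + 2p_{MedCo}).
∂π/∂p_{RxPlus} = 125 − 6p_{RxPlus} + 2p_{MedCo} = 0 ⇒ p_{RxPlus} = 125/6 + (1/3)p_{MedCo}.
Similarly p_{MedCo} = 58/3 + (1/3)p_{RxPlus}.
Plugging p_{MedCo} into RxPlus's best response: p_{RxPlus} = 125/6 + (1/3)(58/3 + (1/3)p_{RxPlus}) ⇒ (8/9)p_{RxPlus} = 491/18, so p_{RxPlus} = 30.6875.
Then p_{MedCo} = 58/3 + (1/3)·30.6875 = 29.5625.

30.6875, 29.5625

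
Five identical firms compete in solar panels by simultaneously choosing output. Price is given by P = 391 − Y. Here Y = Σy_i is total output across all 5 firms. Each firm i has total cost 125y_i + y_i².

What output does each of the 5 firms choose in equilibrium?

33.25

A representative firm's profit is π_i = y_i(391 − Y) − 125y_i − y_i², with Y = y_i + Σ_{j≠i} y_j.
First-order condition: 266 − 4y_i − Σ_{j≠i} y_j = 0.
Imposing symmetry (y_j = y for all j) turns Σ_{j≠i} y_j into 4y, so 266 = 8y and y = 33.25.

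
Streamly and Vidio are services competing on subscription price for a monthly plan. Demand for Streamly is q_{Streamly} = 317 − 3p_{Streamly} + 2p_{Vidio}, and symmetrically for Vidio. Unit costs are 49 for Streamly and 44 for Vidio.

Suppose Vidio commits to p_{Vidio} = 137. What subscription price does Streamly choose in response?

123

Streamly's profit: π = (p_{Streamly} − 49)(317 − 3p_{Streamly} + 2p_{Vidio}).
∂π/∂p_{Streamly} = 464 − 6p_{Streamly} + 2p_{Vidio} = 0 ⇒ p_{Streamly} = 232/3 + (1/3)p_{Vidio}.
At p_{Vidio} = 137: p_{Streamly} = 232/3 + (1/3)·137 = 123.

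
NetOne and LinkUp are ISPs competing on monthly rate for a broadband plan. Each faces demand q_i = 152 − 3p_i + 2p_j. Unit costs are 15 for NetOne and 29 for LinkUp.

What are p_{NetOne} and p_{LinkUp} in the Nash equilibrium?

51.875, 57.125

NetOne's profit: π = (p_{NetOne} − 15)(152 − 3p_{NetOne} + 2p_{LinkUp}).
∂π/∂p_{NetOne} = 197 − 6p_{NetOne} + 2p_{LinkUp} = 0 ⇒ p_{NetOne} = 197/6 + (1/3)p_{LinkUp}.
Similarly p_{LinkUp} = 239/6 + (1/3)p_{NetOne}.
Plugging p_{LinkUp} into NetOne's best response: p_{NetOne} = 197/6 + (1/3)(239/6 + (1/3)p_{NetOne}) ⇒ (8/9)p_{NetOne} = 415/9, so p_{NetOne} = 51.875.
Then p_{LinkUp} = 239/6 + (1/3)·51.875 = 57.125.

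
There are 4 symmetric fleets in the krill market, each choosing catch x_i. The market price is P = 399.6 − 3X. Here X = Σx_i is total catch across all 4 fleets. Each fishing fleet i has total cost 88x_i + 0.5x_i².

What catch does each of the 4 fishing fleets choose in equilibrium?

A representative fishing fleet's profit is π_i = x_i(399.6 − 3X) − 88x_i − 0.5x_i², with X = x_i + Σ_{j≠i} x_j.
First-order condition: 311.6 − 7x_i − 3Σ_{j≠i} x_j = 0.
In a symmetric equilibrium every fishing fleet chooses the same x, so Σ_{j≠i} x_j = 3x. The condition becomes 311.6 − 16x = 0, giving x = 311.6/16 = 19.475.

19.475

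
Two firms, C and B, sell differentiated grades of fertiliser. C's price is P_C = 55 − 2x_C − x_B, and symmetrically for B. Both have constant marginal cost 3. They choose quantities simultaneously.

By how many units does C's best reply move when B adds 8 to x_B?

-2

Firm C's profit: π = x_C(55 − 2x_C − x_B) − 3x_C.
∂π/∂x_C = 52 − 4x_C − x_B = 0 ⇒ x_C = 13 − 0.25x_B.
The reaction-function slope is −0.25, so an 8-unit rise in x_B moves x_C by −0.25 × 8 = −2. C's best response falls — the actions are strategic substitutes.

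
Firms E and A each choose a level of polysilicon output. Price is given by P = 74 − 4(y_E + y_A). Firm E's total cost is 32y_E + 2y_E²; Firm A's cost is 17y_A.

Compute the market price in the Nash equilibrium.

42.8

Firm E's profit: π = y_E(74 − 4(y_E + y_A)) − 32y_E − 2y_E².
∂π/∂y_E = 42 − 12y_E − 4y_A = 0, so y_E = 3.5 − (1/3)y_A.
For A: ∂π/∂y_A = 57 − 8y_A − 4y_E = 0 ⇒ y_A = 7.125 − 0.5y_E.
Solving the two reaction functions simultaneously: (1 − (−1/3)(−0.5))y_E = 3.5 − (1/3)·7.125, so (5/6)y_E = 1.125 and y_E = 1.35.
Then y_A = 7.125 − 0.5·1.35 = 6.45.
Equilibrium price: P = 74 − 4·7.8 = 42.8.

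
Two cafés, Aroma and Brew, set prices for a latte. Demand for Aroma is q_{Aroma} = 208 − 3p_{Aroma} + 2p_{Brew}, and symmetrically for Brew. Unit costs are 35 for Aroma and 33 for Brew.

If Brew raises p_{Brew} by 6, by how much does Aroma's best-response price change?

Aroma's profit: π = (p_{Aroma} − 35)(208 − 3p_{Aroma} + 2p_{Brew}).
∂π/∂p_{Aroma} = 313 − 6p_{Aroma} + 2p_{Brew} = 0 ⇒ p_{Aroma} = 313/6 + (1/3)p_{Brew}.
The reaction-function slope is 1/3, so a 6-unit rise in p_{Brew} moves p_{Aroma} by 1/3 × 6 = 2. Aroma's best response rises — the actions are strategic complements.

2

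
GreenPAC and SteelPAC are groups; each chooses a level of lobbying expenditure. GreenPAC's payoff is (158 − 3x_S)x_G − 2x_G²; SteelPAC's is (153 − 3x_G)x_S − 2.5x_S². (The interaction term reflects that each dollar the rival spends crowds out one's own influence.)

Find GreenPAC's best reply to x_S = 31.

16.25

Expanding GreenPAC's payoff: 158x_G − 3x_Sx_G − 2x_G².
∂π/∂x_G = 158 − 3x_S − 4x_G = 0, so x_G = 39.5 − 0.75x_S.
At x_S = 31: x_G = 39.5 − 0.75·31 = 16.25.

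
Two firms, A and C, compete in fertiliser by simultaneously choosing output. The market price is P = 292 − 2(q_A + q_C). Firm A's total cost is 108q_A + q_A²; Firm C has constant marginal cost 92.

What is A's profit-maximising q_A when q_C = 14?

26

Firm A's profit: π = q_A(292 − 2(q_A + q_C)) − 108q_A − q_A².
∂π/∂q_A = 184 − 6q_A − 2q_C = 0, so q_A = 92/3 − (1/3)q_C.
At q_C = 14: q_A = 92/3 − (1/3)·14 = 26.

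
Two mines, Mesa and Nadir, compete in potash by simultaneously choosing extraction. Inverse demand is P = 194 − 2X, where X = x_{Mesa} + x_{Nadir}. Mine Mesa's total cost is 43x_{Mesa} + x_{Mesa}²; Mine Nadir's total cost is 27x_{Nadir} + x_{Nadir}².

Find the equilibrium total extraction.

39.75

Mine Mesa's profit: π = x_{Mesa}(194 − 2(x_{Mesa} + x_{Nadir})) − 43x_{Mesa} − x_{Mesa}².
∂π/∂x_{Mesa} = 151 − 6x_{Mesa} − 2x_{Nadir} = 0, so x_{Mesa} = 151/6 − (1/3)x_{Nadir}.
By the same steps for Nadir: x_{Nadir} = 167/6 − (1/3)x_{Mesa}.
Plugging x_{Nadir} into Mesa's best response: x_{Mesa} = 151/6 − (1/3)(167/6 − (1/3)x_{Mesa}) ⇒ (8/9)x_{Mesa} = 143/9, so x_{Mesa} = 17.875.
Then x_{Nadir} = 167/6 − (1/3)·17.875 = 21.875.
Total extraction: 17.875 + 21.875 = 39.75.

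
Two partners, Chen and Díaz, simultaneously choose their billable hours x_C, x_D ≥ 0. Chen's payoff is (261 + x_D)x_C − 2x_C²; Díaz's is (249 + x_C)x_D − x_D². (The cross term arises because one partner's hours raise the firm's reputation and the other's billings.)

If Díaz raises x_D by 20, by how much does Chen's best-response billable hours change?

Expanding Chen's payoff: 261x_C + x_Dx_C − 2x_C².
∂π/∂x_C = 261 + x_D − 4x_C = 0, so x_C = 65.25 + 0.25x_D.
The reaction-function slope is 0.25, so a 20-unit rise in x_D moves x_C by 0.25 × 20 = 5. Chen's best response rises — the actions are strategic complements.

5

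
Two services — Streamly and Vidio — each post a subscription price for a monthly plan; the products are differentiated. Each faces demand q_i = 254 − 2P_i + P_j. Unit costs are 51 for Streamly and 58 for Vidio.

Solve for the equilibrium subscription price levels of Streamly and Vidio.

Streamly's profit: π = (P_{Streamly} − 51)(254 − 2P_{Streamly} + P_{Vidio}).
∂π/∂P_{Streamly} = 356 − 4P_{Streamly} + P_{Vidio} = 0 ⇒ P_{Streamly} = 89 + 0.25P_{Vidio}.
Similarly P_{Vidio} = 92.5 + 0.25P_{Streamly}.
Solving the two reaction functions simultaneously: (1 − (0.25)(0.25))P_{Streamly} = 89 + 0.25·92.5, so 0.9375P_{Streamly} = 112.125 and P_{Streamly} = 119.6.
Then P_{Vidio} = 92.5 + 0.25·119.6 = 122.4.

119.6, 122.4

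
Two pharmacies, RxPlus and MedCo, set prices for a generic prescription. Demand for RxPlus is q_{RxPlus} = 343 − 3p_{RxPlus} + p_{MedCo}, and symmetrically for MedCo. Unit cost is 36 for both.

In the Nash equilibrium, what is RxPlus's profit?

8812.92

RxPlus's profit: π = (p_{RxPlus} − 36)(343 − 3p_{RxPlus} + p_{MedCo}).
∂π/∂p_{RxPlus} = 451 − 6p_{RxPlus} + p_{MedCo} = 0 ⇒ p_{RxPlus} = 451/6 + (1/6)p_{MedCo}.
Setting p_{RxPlus} = p_{MedCo} in the reaction function: p_{RxPlus} = 451/6 + (1/6)p_{RxPlus}, so p_{RxPlus} = (451/6) / (5/6) = 90.2.
q_{RxPlus} = 343 − 3·90.2 + 90.2 = 162.6.
Profit = (90.2 − 36)·162.6 = 8812.92.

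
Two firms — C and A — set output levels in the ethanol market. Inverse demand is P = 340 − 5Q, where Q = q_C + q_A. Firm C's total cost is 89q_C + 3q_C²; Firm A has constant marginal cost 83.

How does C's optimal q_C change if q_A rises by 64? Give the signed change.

Firm C's profit: π = q_C(340 − 5(q_C + q_A)) − 89q_C − 3q_C².
∂π/∂q_C = 251 − 16q_C − 5q_A = 0, so q_C = 15.6875 − 0.3125q_A.
The reaction-function slope is −0.3125, so a 64-unit rise in q_A moves q_C by −0.3125 × 64 = −20. C's best response falls — the actions are strategic substitutes.

-20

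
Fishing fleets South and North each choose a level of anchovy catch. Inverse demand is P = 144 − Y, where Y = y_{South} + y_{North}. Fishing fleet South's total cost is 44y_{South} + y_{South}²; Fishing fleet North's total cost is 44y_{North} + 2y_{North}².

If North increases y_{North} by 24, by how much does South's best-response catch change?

-6

Fishing fleet South's profit: π = y_{South}(144 − (y_{South} + y_{North})) − 44y_{South} − y_{South}².
∂π/∂y_{South} = 100 − 4y_{South} − y_{North} = 0, so y_{South} = 25 − 0.25y_{North}.
The reaction-function slope is −0.25, so a 24-unit rise in y_{North} moves y_{South} by −0.25 × 24 = −6. South's best response falls — the actions are strategic substitutes.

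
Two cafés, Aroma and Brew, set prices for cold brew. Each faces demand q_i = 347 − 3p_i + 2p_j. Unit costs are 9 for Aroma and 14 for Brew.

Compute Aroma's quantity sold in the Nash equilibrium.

Aroma's profit: π = (p_{Aroma} − 9)(347 − 3p_{Aroma} + 2p_{Brew}).
∂π/∂p_{Aroma} = 374 − 6p_{Aroma} + 2p_{Brew} = 0 ⇒ p_{Aroma} = 187/3 + (1/3)p_{Brew}.
Similarly p_{Brew} = 389/6 + (1/3)p_{Aroma}.
Substituting the second reaction function into the first: p_{Aroma} = 187/3 + (1/3)(389/6 + (1/3)p_{Aroma}), which gives (8/9)p_{Aroma} = 1511/18 ⇒ p_{Aroma} = 94.4375.
Then p_{Brew} = 389/6 + (1/3)·94.4375 = 96.3125.
q_{Aroma} = 347 − 3·94.4375 + 2·96.3125 = 256.3125.

256.3125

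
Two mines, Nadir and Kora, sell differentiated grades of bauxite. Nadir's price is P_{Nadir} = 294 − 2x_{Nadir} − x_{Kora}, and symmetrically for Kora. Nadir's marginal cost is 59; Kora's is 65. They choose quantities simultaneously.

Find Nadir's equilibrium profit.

Mine Nadir's profit: π = x_{Nadir}(294 − 2x_{Nadir} − x_{Kora}) − 59x_{Nadir}.
∂π/∂x_{Nadir} = 235 − 4x_{Nadir} − x_{Kora} = 0 ⇒ x_{Nadir} = 58.75 − 0.25x_{Kora}.
Similarly x_{Kora} = 57.25 − 0.25x_{Nadir}.
Substituting the second reaction function into the first: x_{Nadir} = 58.75 − 0.25(57.25 − 0.25x_{Nadir}), which gives 0.9375x_{Nadir} = 44.4375 ⇒ x_{Nadir} = 47.4.
Then x_{Kora} = 57.25 − 0.25·47.4 = 45.4.
P_{Nadir} = 294 − 2·47.4 − 45.4 = 153.8.
Profit = (153.8 − 59)·47.4 = 4493.52.

4493.52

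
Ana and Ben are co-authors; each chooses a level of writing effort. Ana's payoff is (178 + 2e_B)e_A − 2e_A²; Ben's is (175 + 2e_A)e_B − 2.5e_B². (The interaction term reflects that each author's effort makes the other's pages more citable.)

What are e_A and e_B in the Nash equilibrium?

Expanding Ana's payoff: 178e_A + 2e_Be_A − 2e_A².
∂π/∂e_A = 178 + 2e_B − 4e_A = 0, so e_A = 44.5 + 0.5e_B.
Likewise for Ben: e_B = 35 + 0.4e_A.
Solving the two reaction functions simultaneously: (1 − (0.5)(0.4))e_A = 44.5 + 0.5·35, so 0.8e_A = 62 and e_A = 77.5.
Then e_B = 35 + 0.4·77.5 = 66.

77.5, 66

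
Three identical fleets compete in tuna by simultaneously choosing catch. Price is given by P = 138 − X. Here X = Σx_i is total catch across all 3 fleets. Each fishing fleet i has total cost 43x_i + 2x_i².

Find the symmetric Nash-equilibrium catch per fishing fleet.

A representative fishing fleet's profit is π_i = x_i(138 − X) − 43x_i − 2x_i², with X = x_i + Σ_{j≠i} x_j.
First-order condition: 95 − 6x_i − Σ_{j≠i} x_j = 0.
In a symmetric equilibrium every fishing fleet chooses the same x, so Σ_{j≠i} x_j = 2x. The condition becomes 95 − 8x = 0, giving x = 95/8 = 11.875.

11.875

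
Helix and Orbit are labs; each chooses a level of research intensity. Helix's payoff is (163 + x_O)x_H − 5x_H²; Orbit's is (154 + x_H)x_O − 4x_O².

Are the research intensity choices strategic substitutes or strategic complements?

strategic complements

Expanding Helix's payoff: 163x_H + x_Ox_H − 5x_H².
∂π/∂x_H = 163 + x_O − 10x_H = 0, so x_H = 16.3 + 0.1x_O.
The best-response slope dx_H/dx_O = 0.1 > 0: the reaction function is upward-sloping, so the choices are strategic complements.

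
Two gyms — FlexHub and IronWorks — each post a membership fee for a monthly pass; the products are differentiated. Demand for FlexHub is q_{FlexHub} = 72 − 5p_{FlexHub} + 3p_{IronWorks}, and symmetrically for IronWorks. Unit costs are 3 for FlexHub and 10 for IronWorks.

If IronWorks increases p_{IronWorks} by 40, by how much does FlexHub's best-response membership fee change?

FlexHub's profit: π = (p_{FlexHub} − 3)(72 − 5p_{FlexHub} + 3p_{IronWorks}).
∂π/∂p_{FlexHub} = 87 − 10p_{FlexHub} + 3p_{IronWorks} = 0 ⇒ p_{FlexHub} = 8.7 + 0.3p_{IronWorks}.
The reaction-function slope is 0.3, so a 40-unit rise in p_{IronWorks} moves p_{FlexHub} by 0.3 × 40 = 12. FlexHub's best response rises — the actions are strategic complements.

12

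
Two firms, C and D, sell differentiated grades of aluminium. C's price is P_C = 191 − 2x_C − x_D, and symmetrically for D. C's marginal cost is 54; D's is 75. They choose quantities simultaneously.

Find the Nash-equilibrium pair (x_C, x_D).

Firm C's profit: π = x_C(191 − 2x_C − x_D) − 54x_C.
∂π/∂x_C = 137 − 4x_C − x_D = 0 ⇒ x_C = 34.25 − 0.25x_D.
Similarly x_D = 29 − 0.25x_C.
Plugging x_D into C's best response: x_C = 34.25 − 0.25(29 − 0.25x_C) ⇒ 0.9375x_C = 27, so x_C = 28.8.
Then x_D = 29 − 0.25·28.8 = 21.8.

28.8, 21.8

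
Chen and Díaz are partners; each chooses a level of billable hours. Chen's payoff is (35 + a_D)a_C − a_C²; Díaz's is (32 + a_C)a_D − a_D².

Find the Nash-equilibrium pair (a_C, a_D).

34, 33

Expanding Chen's payoff: 35a_C + a_Da_C − a_C².
∂π/∂a_C = 35 + a_D − 2a_C = 0, so a_C = 17.5 + 0.5a_D.
Likewise for Díaz: a_D = 16 + 0.5a_C.
Plugging a_D into Chen's best response: a_C = 17.5 + 0.5(16 + 0.5a_C) ⇒ 0.75a_C = 25.5, so a_C = 34.
Then a_D = 16 + 0.5·34 = 33.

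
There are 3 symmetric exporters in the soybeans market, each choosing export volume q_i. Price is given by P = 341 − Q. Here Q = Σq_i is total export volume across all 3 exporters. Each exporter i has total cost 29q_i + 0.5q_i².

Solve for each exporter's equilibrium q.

62.4

A representative exporter's profit is π_i = q_i(341 − Q) − 29q_i − 0.5q_i², with Q = q_i + Σ_{j≠i} q_j.
First-order condition: 312 − 3q_i − Σ_{j≠i} q_j = 0.
With identical exporters, set every q_j = q: then 312 − 3q − 2q = 0, i.e. q = 312/5 = 62.4.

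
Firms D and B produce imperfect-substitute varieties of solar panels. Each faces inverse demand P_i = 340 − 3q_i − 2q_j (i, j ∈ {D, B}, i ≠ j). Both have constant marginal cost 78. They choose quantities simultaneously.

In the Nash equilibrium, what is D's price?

Firm D's profit: π = q_D(340 − 3q_D − 2q_B) − 78q_D.
∂π/∂q_D = 262 − 6q_D − 2q_B = 0 ⇒ q_D = 131/3 − (1/3)q_B.
Setting q_D = q_B in the reaction function: q_D = 131/3 − (1/3)q_D, so q_D = (131/3) / (4/3) = 32.75.
P_D = 340 − 3·32.75 − 2·32.75 = 176.25.

176.25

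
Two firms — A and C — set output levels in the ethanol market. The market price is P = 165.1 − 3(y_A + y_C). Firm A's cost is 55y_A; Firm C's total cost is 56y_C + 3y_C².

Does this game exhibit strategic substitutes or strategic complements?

strategic substitutes

Firm A's profit: π = y_A(165.1 − 3(y_A + y_C)) − 55y_A.
∂π/∂y_A = 110.1 − 6y_A − 3y_C = 0, so y_A = 18.35 − 0.5y_C.
The best-response slope dy_A/dy_C = −0.5 < 0: the reaction function is downward-sloping, so the choices are strategic substitutes.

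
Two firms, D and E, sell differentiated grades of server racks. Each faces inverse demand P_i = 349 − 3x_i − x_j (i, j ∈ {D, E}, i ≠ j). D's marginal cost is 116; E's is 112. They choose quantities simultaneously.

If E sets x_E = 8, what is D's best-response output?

Firm D's profit: π = x_D(349 − 3x_D − x_E) − 116x_D.
∂π/∂x_D = 233 − 6x_D − x_E = 0 ⇒ x_D = 233/6 − (1/6)x_E.
At x_E = 8: x_D = 233/6 − (1/6)·8 = 37.5.

37.5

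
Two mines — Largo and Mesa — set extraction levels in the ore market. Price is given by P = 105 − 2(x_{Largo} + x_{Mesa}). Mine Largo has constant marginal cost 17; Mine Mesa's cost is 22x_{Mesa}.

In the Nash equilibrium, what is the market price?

48

Mine Largo's profit: π = x_{Largo}(105 − 2(x_{Largo} + x_{Mesa})) − 17x_{Largo}.
∂π/∂x_{Largo} = 88 − 4x_{Largo} − 2x_{Mesa} = 0, so x_{Largo} = 22 − 0.5x_{Mesa}.
By the same steps for Mesa: x_{Mesa} = 20.75 − 0.5x_{Largo}.
Substituting the second reaction function into the first: x_{Largo} = 22 − 0.5(20.75 − 0.5x_{Largo}), which gives 0.75x_{Largo} = 11.625 ⇒ x_{Largo} = 15.5.
Then x_{Mesa} = 20.75 − 0.5·15.5 = 13.
Equilibrium price: P = 105 − 2·28.5 = 48.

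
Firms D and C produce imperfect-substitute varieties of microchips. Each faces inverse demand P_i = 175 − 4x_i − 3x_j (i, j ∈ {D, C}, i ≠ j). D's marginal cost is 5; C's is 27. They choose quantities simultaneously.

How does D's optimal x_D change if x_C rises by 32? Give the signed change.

Firm D's profit: π = x_D(175 − 4x_D − 3x_C) − 5x_D.
∂π/∂x_D = 170 − 8x_D − 3x_C = 0 ⇒ x_D = 21.25 − 0.375x_C.
The reaction-function slope is −0.375, so a 32-unit rise in x_C moves x_D by −0.375 × 32 = −12. D's best response falls — the actions are strategic substitutes.

-12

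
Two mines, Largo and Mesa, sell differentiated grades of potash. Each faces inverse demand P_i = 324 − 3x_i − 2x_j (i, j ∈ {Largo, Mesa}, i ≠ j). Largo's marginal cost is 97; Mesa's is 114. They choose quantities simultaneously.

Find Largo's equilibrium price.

185.3125

Mine Largo's profit: π = x_{Largo}(324 − 3x_{Largo} − 2x_{Mesa}) − 97x_{Largo}.
∂π/∂x_{Largo} = 227 − 6x_{Largo} − 2x_{Mesa} = 0 ⇒ x_{Largo} = 227/6 − (1/3)x_{Mesa}.
Similarly x_{Mesa} = 35 − (1/3)x_{Largo}.
Substituting the second reaction function into the first: x_{Largo} = 227/6 − (1/3)(35 − (1/3)x_{Largo}), which gives (8/9)x_{Largo} = 157/6 ⇒ x_{Largo} = 29.4375.
Then x_{Mesa} = 35 − (1/3)·29.4375 = 25.1875.
P_{Largo} = 324 − 3·29.4375 − 2·25.1875 = 185.3125.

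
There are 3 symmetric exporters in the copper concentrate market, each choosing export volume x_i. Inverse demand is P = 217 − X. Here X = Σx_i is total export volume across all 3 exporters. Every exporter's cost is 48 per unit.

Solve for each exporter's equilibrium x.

A representative exporter's profit is π_i = x_i(217 − X) − 48x_i, with X = x_i + Σ_{j≠i} x_j.
First-order condition: 169 − 2x_i − Σ_{j≠i} x_j = 0.
With identical exporters, set every x_j = x: then 169 − 2x − 2x = 0, i.e. x = 169/4 = 42.25.

42.25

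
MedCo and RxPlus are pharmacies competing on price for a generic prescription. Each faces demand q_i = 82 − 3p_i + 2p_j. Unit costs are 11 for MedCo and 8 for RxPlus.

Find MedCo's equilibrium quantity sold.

51.5625

MedCo's profit: π = (p_{MedCo} − 11)(82 − 3p_{MedCo} + 2p_{RxPlus}).
∂π/∂p_{MedCo} = 115 − 6p_{MedCo} + 2p_{RxPlus} = 0 ⇒ p_{MedCo} = 115/6 + (1/3)p_{RxPlus}.
Similarly p_{RxPlus} = 53/3 + (1/3)p_{MedCo}.
Substituting the second reaction function into the first: p_{MedCo} = 115/6 + (1/3)(53/3 + (1/3)p_{MedCo}), which gives (8/9)p_{MedCo} = 451/18 ⇒ p_{MedCo} = 28.1875.
Then p_{RxPlus} = 53/3 + (1/3)·28.1875 = 27.0625.
q_{MedCo} = 82 − 3·28.1875 + 2·27.0625 = 51.5625.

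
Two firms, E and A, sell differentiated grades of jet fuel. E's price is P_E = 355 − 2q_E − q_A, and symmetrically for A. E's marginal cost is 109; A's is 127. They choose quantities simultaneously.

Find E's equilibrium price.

Firm E's profit: π = q_E(355 − 2q_E − q_A) − 109q_E.
∂π/∂q_E = 246 − 4q_E − q_A = 0 ⇒ q_E = 61.5 − 0.25q_A.
Similarly q_A = 57 − 0.25q_E.
Substituting the second reaction function into the first: q_E = 61.5 − 0.25(57 − 0.25q_E), which gives 0.9375q_E = 47.25 ⇒ q_E = 50.4.
Then q_A = 57 − 0.25·50.4 = 44.4.
P_E = 355 − 2·50.4 − 44.4 = 209.8.

209.8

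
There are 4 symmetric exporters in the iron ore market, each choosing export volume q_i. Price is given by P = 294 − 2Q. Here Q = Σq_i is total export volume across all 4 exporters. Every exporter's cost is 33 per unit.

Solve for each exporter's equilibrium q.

26.1

A representative exporter's profit is π_i = q_i(294 − 2Q) − 33q_i, with Q = q_i + Σ_{j≠i} q_j.
First-order condition: 261 − 4q_i − 2Σ_{j≠i} q_j = 0.
Imposing symmetry (q_j = q for all j) turns Σ_{j≠i} q_j into 3q, so 261 = 10q and q = 26.1.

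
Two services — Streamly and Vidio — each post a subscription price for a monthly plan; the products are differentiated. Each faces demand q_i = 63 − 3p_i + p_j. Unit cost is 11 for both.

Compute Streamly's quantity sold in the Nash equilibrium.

Streamly's profit: π = (p_{Streamly} − 11)(63 − 3p_{Streamly} + p_{Vidio}).
∂π/∂p_{Streamly} = 96 − 6p_{Streamly} + p_{Vidio} = 0 ⇒ p_{Streamly} = 16 + (1/6)p_{Vidio}.
Setting p_{Streamly} = p_{Vidio} in the reaction function: p_{Streamly} = 16 + (1/6)p_{Streamly}, so p_{Streamly} = 16 / (5/6) = 19.2.
q_{Streamly} = 63 − 3·19.2 + 19.2 = 24.6.

24.6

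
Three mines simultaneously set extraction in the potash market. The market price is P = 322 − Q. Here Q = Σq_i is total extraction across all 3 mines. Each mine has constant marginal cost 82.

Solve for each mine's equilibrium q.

60

A representative mine's profit is π_i = q_i(322 − Q) − 82q_i, with Q = q_i + Σ_{j≠i} q_j.
First-order condition: 240 − 2q_i − Σ_{j≠i} q_j = 0.
In a symmetric equilibrium every mine chooses the same q, so Σ_{j≠i} q_j = 2q. The condition becomes 240 − 4q = 0, giving q = 240/4 = 60.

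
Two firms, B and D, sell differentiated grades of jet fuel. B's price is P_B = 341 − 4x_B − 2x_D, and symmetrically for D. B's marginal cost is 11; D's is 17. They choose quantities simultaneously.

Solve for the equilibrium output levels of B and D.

Firm B's profit: π = x_B(341 − 4x_B − 2x_D) − 11x_B.
∂π/∂x_B = 330 − 8x_B − 2x_D = 0 ⇒ x_B = 41.25 − 0.25x_D.
Similarly x_D = 40.5 − 0.25x_B.
Solving the two reaction functions simultaneously: (1 − (−0.25)(−0.25))x_B = 41.25 − 0.25·40.5, so 0.9375x_B = 31.125 and x_B = 33.2.
Then x_D = 40.5 − 0.25·33.2 = 32.2.

33.2, 32.2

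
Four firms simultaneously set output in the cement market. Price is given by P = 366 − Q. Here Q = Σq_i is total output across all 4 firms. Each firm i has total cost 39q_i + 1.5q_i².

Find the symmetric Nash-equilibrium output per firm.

A representative firm's profit is π_i = q_i(366 − Q) − 39q_i − 1.5q_i², with Q = q_i + Σ_{j≠i} q_j.
First-order condition: 327 − 5q_i − Σ_{j≠i} q_j = 0.
With identical firms, set every q_j = q: then 327 − 5q − 3q = 0, i.e. q = 327/8 = 40.875.

40.875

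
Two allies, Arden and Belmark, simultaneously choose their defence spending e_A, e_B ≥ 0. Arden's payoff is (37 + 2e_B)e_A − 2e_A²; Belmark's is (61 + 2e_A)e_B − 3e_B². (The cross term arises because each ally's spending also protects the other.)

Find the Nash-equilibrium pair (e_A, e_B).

17.2, 15.9

Expanding Arden's payoff: 37e_A + 2e_Be_A − 2e_A².
∂π/∂e_A = 37 + 2e_B − 4e_A = 0, so e_A = 9.25 + 0.5e_B.
Likewise for Belmark: e_B = 61/6 + (1/3)e_A.
Substituting the second reaction function into the first: e_A = 9.25 + 0.5(61/6 + (1/3)e_A), which gives (5/6)e_A = 43/3 ⇒ e_A = 17.2.
Then e_B = 61/6 + (1/3)·17.2 = 15.9.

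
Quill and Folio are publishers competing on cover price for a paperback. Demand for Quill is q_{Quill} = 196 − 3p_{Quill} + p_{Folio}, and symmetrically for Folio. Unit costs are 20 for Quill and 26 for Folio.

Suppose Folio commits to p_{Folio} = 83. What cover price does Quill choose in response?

Quill's profit: π = (p_{Quill} − 20)(196 − 3p_{Quill} + p_{Folio}).
∂π/∂p_{Quill} = 256 − 6p_{Quill} + p_{Folio} = 0 ⇒ p_{Quill} = 128/3 + (1/6)p_{Folio}.
At p_{Folio} = 83: p_{Quill} = 128/3 + (1/6)·83 = 56.5.

56.5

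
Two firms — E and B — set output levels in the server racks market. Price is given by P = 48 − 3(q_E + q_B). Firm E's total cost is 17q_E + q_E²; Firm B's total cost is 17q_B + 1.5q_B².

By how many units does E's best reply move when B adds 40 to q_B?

-15

Firm E's profit: π = q_E(48 − 3(q_E + q_B)) − 17q_E − q_E².
∂π/∂q_E = 31 − 8q_E − 3q_B = 0, so q_E = 3.875 − 0.375q_B.
The reaction-function slope is −0.375, so a 40-unit rise in q_B moves q_E by −0.375 × 40 = −15. E's best response falls — the actions are strategic substitutes.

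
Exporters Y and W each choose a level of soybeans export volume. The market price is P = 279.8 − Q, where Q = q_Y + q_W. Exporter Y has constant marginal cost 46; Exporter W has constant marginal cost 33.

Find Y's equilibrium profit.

Exporter Y's profit: π = q_Y(279.8 − (q_Y + q_W)) − 46q_Y.
∂π/∂q_Y = 233.8 − 2q_Y − q_W = 0, so q_Y = 116.9 − 0.5q_W.
By the same steps for W: q_W = 123.4 − 0.5q_Y.
Substituting the second reaction function into the first: q_Y = 116.9 − 0.5(123.4 − 0.5q_Y), which gives 0.75q_Y = 55.2 ⇒ q_Y = 73.6.
Then q_W = 123.4 − 0.5·73.6 = 86.6.
Price P = 279.8 − 160.2 = 119.6.
Y's profit: (119.6 − 46)·73.6 = 5416.96.

5416.96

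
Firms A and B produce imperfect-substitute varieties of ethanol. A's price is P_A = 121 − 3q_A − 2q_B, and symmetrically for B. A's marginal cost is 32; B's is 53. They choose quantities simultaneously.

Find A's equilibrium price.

Firm A's profit: π = q_A(121 − 3q_A − 2q_B) − 32q_A.
∂π/∂q_A = 89 − 6q_A − 2q_B = 0 ⇒ q_A = 89/6 − (1/3)q_B.
Similarly q_B = 34/3 − (1/3)q_A.
Plugging q_B into A's best response: q_A = 89/6 − (1/3)(34/3 − (1/3)q_A) ⇒ (8/9)q_A = 199/18, so q_A = 12.4375.
Then q_B = 34/3 − (1/3)·12.4375 = 7.1875.
P_A = 121 − 3·12.4375 − 2·7.1875 = 69.3125.

69.3125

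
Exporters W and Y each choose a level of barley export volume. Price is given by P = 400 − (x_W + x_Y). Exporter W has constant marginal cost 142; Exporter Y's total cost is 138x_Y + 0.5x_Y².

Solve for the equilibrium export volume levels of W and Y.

Exporter W's profit: π = x_W(400 − (x_W + x_Y)) − 142x_W.
∂π/∂x_W = 258 − 2x_W − x_Y = 0, so x_W = 129 − 0.5x_Y.
For Y: ∂π/∂x_Y = 262 − 3x_Y − x_W = 0 ⇒ x_Y = 262/3 − (1/3)x_W.
Solving the two reaction functions simultaneously: (1 − (−0.5)(−1/3))x_W = 129 − 0.5·(262/3), so (5/6)x_W = 256/3 and x_W = 102.4.
Then x_Y = 262/3 − (1/3)·102.4 = 53.2.

102.4, 53.2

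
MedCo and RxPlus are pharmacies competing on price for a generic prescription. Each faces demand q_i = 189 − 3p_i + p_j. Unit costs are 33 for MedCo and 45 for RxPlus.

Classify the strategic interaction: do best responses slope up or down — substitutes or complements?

strategic complements

MedCo's profit: π = (p_{MedCo} − 33)(189 − 3p_{MedCo} + p_{RxPlus}).
∂π/∂p_{MedCo} = 288 − 6p_{MedCo} + p_{RxPlus} = 0 ⇒ p_{MedCo} = 48 + (1/6)p_{RxPlus}.
The best-response slope dp_{MedCo}/dp_{RxPlus} = 1/6 > 0: the reaction function is upward-sloping, so the choices are strategic complements.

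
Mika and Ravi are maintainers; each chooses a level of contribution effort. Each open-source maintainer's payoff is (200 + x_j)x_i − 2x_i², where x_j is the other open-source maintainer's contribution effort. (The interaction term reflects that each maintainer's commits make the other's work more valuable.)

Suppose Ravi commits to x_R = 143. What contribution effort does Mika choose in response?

85.75

Mika's payoff is (200 + x_R)x_M − 2x_M².
∂π/∂x_M = 200 + x_R − 4x_M = 0, so x_M = 50 + 0.25x_R.
At x_R = 143: x_M = 50 + 0.25·143 = 85.75.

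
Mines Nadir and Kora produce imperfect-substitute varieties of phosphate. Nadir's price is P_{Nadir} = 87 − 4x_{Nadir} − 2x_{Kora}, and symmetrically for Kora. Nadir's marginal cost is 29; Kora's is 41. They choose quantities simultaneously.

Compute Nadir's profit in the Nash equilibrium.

153.76

Mine Nadir's profit: π = x_{Nadir}(87 − 4x_{Nadir} − 2x_{Kora}) − 29x_{Nadir}.
∂π/∂x_{Nadir} = 58 − 8x_{Nadir} − 2x_{Kora} = 0 ⇒ x_{Nadir} = 7.25 − 0.25x_{Kora}.
Similarly x_{Kora} = 5.75 − 0.25x_{Nadir}.
Substituting the second reaction function into the first: x_{Nadir} = 7.25 − 0.25(5.75 − 0.25x_{Nadir}), which gives 0.9375x_{Nadir} = 5.8125 ⇒ x_{Nadir} = 6.2.
Then x_{Kora} = 5.75 − 0.25·6.2 = 4.2.
P_{Nadir} = 87 − 4·6.2 − 2·4.2 = 53.8.
Profit = (53.8 − 29)·6.2 = 153.76.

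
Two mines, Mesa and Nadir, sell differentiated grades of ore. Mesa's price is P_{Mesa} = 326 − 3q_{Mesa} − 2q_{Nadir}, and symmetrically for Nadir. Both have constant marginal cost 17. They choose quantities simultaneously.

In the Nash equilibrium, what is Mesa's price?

Mine Mesa's profit: π = q_{Mesa}(326 − 3q_{Mesa} − 2q_{Nadir}) − 17q_{Mesa}.
∂π/∂q_{Mesa} = 309 − 6q_{Mesa} − 2q_{Nadir} = 0 ⇒ q_{Mesa} = 51.5 − (1/3)q_{Nadir}.
The game is symmetric, so in equilibrium q_{Nadir} = q_{Mesa}: the reaction function gives (4/3)q_{Mesa} = 51.5, hence q_{Mesa} = 38.625.
P_{Mesa} = 326 − 3·38.625 − 2·38.625 = 132.875.

132.875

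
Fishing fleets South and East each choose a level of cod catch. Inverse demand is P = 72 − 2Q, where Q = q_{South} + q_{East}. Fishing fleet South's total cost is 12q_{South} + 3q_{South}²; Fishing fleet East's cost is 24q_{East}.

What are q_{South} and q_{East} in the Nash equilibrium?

4, 10

Fishing fleet South's profit: π = q_{South}(72 − 2(q_{South} + q_{East})) − 12q_{South} − 3q_{South}².
∂π/∂q_{South} = 60 − 10q_{South} − 2q_{East} = 0, so q_{South} = 6 − 0.2q_{East}.
For East: ∂π/∂q_{East} = 48 − 4q_{East} − 2q_{South} = 0 ⇒ q_{East} = 12 − 0.5q_{South}.
Plugging q_{East} into South's best response: q_{South} = 6 − 0.2(12 − 0.5q_{South}) ⇒ 0.9q_{South} = 3.6, so q_{South} = 4.
Then q_{East} = 12 − 0.5·4 = 10.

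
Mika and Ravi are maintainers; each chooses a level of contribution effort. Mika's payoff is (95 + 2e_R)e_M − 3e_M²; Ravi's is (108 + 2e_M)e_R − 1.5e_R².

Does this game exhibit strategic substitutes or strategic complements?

Expanding Mika's payoff: 95e_M + 2e_Re_M − 3e_M².
∂π/∂e_M = 95 + 2e_R − 6e_M = 0, so e_M = 95/6 + (1/3)e_R.
The best-response slope de_M/de_R = 1/3 > 0: the reaction function is upward-sloping, so the choices are strategic complements.

strategic complements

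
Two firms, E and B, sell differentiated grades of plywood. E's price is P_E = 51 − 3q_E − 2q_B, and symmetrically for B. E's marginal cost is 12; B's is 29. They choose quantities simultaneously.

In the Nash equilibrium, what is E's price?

Firm E's profit: π = q_E(51 − 3q_E − 2q_B) − 12q_E.
∂π/∂q_E = 39 − 6q_E − 2q_B = 0 ⇒ q_E = 6.5 − (1/3)q_B.
Similarly q_B = 11/3 − (1/3)q_E.
Plugging q_B into E's best response: q_E = 6.5 − (1/3)(11/3 − (1/3)q_E) ⇒ (8/9)q_E = 95/18, so q_E = 5.9375.
Then q_B = 11/3 − (1/3)·5.9375 = 1.6875.
P_E = 51 − 3·5.9375 − 2·1.6875 = 29.8125.

29.8125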